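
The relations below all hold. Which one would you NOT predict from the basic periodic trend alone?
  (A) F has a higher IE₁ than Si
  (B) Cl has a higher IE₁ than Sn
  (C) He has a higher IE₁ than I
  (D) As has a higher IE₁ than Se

(D)

The general trend: IE₁ increases across a period and decreases down a group.
(A) F (period 2, group 17) vs Si (period 3, group 14): the stated order agrees with the simple trend.
(B) Cl (period 3, group 17) vs Sn (period 5, group 14): the stated order agrees with the simple trend.
(C) He (period 1, group 18) vs I (period 5, group 17): the stated order agrees with the simple trend.
(D) As (period 4, group 15) vs Se (period 4, group 16): the stated order contradicts the simple trend.
The exception is (D): Se (4p⁴) ionizes more easily than half-filled As (4p³).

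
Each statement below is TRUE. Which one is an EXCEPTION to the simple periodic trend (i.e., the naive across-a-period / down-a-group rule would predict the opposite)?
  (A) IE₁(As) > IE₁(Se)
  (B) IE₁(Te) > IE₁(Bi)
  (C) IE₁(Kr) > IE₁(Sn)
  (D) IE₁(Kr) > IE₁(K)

The general trend: IE₁ increases across a period and decreases down a group.
(A) As (period 4, group 15) vs Se (period 4, group 16): the stated order contradicts the simple trend.
(B) Te (period 5, group 16) vs Bi (period 6, group 15): the stated order agrees with the simple trend.
(C) Kr (period 4, group 18) vs Sn (period 5, group 14): the stated order agrees with the simple trend.
(D) Kr (period 4, group 18) vs K (period 4, group 1): the stated order agrees with the simple trend.
The exception is (A): Se (4p⁴) ionizes more easily than half-filled As (4p³).

(A)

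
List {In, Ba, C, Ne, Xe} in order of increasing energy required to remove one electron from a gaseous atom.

Ba < In < C < Xe < Ne

C is in period 2, group 14; Ne is in period 2, group 18; In is in period 5, group 13; Xe is in period 5, group 18; Ba is in period 6, group 2.
Across a period the outer electron is held more tightly (higher IE₁); down a group it sits in a higher shell, more shielded, and comes off more easily.
Here both period and group differ, so the two effects have to be weighed against each other.
In > Ba: relative to Ba, both the across-period and down-group shifts push In's first ionization energy up.
C > In: both effects reinforce here, so C is clearly the higher of the two.
Xe > C: the two effects oppose for this pair; the across-period effect wins (1170 vs 1086 kJ/mol).
Ne > Xe: they share group 18; the group trend gives Ne the larger value.
Tabulated first ionization energy (kJ/mol): C 1086, Ne 2081, In 558, Xe 1170, Ba 503.
So from lowest to highest: Ba < In < C < Xe < Ne.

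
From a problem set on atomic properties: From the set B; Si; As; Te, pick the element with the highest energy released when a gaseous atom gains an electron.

B is in period 2, group 13; Si is in period 3, group 14; As is in period 4, group 15; Te is in period 5, group 16.
Electron affinity generally becomes more exothermic across a period toward the halogens and less exothermic down a group.
A diagonal step moves right (one effect) and down (the opposite effect) at once.
As > B: the two effects oppose for this pair; the across-period effect wins (78 vs 27 kJ/mol).
Si > As: period and group pull opposite ways; the down-group shift dominates (134 vs 78 kJ/mol).
Te > Si: the two effects oppose for this pair; the across-period effect wins (190 vs 134 kJ/mol).
Approximate values (kJ/mol): B 27, Si 134, As 78, Te 190.
The highest energy released when a gaseous atom gains an electron among these belongs to Te.

Te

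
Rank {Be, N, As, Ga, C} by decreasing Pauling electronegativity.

N, C, As, Ga, Be

Atoms toward the upper right of the periodic table pull bonding electrons most strongly.
Here both period and group differ, so the two effects have to be weighed against each other.
Ga > Be: period and group pull opposite ways; the across-period shift dominates (1.81 vs 1.57).
As > Ga: both are in period 4; the period trend gives As the larger value.
C > As: the two effects oppose for this pair; the down-group effect wins (2.55 vs 2.18).
N > C: N lies to the right of C in period 2, so the across-period effect alone puts N higher.
Approximate values (Pauling): Be 1.57, C 2.55, N 3.04, Ga 1.81, As 2.18.
So from highest to lowest: N > C > As > Ga > Be.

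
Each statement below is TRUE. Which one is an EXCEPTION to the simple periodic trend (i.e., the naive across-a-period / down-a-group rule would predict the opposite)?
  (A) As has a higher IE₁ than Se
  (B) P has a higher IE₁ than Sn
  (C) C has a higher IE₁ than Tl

The general trend: IE₁ increases across a period and decreases down a group.
(A) As (period 4, group 15) vs Se (period 4, group 16): the stated order contradicts the simple trend.
(B) P (period 3, group 15) vs Sn (period 5, group 14): the stated order agrees with the simple trend.
(C) C (period 2, group 14) vs Tl (period 6, group 13): the stated order agrees with the simple trend.
The exception is (A): Se (4p⁴) ionizes more easily than half-filled As (4p³).

(A)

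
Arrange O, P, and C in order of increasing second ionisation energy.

P < C < O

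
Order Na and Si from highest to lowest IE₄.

The fourth ionization energy removes an electron from the +3 ion. For each element: Na³⁺ is already 2 electrons into the core; Si³⁺ still has 1 valence electron.
Core electrons are held far more tightly than valence electrons, so Na tops the IE_4 order.
Tabulated IE_4 (kJ/mol): Na 9543, Si 4356.
Hence IE_4: Si < Na.

Na > Si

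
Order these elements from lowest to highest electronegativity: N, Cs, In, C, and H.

Cs < In < H < C < N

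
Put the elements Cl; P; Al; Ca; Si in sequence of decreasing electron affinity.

Cl, Si, P, Al, Ca

Al is in period 3, group 13; Si is in period 3, group 14; P is in period 3, group 15; Cl is in period 3, group 17; Ca is in period 4, group 2.
Electron affinity generally becomes more exothermic across a period toward the halogens and less exothermic down a group.
These span different periods and groups, so the two trends combine.
Al > Ca: relative to Ca, both the across-period and down-group shifts push Al's electron affinity up.
P > Al: P lies to the right of Al in period 3, so the across-period effect alone puts P higher.
Si > P: this pair runs against the simple trend — see the exception note.
Cl > Si: both are in period 3; the period trend gives Cl the larger value.
Note the exception: Si has a higher electron affinity than P, contrary to the simple trend — adding an electron to P's half-filled 3p³ is unfavourable, so Si (3p²) has the more exothermic EA.
Tabulated electron affinity (kJ/mol): Al 42, Si 134, P 72, Cl 349, Ca 2.
So from highest to lowest: Cl > Si > P > Al > Ca.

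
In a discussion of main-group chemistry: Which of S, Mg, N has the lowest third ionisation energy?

S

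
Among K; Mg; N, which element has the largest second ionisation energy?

K

IE_2 is the cost of taking one more electron from the +1 cation: K⁺ is the bare [Ar] core; Mg⁺ still has 1 valence electron; N⁺ still has 4 valence electrons.
Pulling an electron out of a noble-gas core costs far more than removing a remaining valence electron, so K sits at the high end of IE_2.
Valence configurations: Mg⁺ [Ne]3s¹, N⁺ [He]2s²2p².
Tabulated IE_2 (kJ/mol): K 3052, Mg 1451, N 2856.
Putting it together, IE_2: Mg < N < K.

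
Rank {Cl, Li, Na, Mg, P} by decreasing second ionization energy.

IE_2 is the cost of taking one more electron from the +1 cation: Cl⁺ still has 6 valence electrons; Li⁺ is the bare [He] core; Na⁺ is the bare [Ne] core; Mg⁺ still has 1 valence electron; P⁺ still has 4 valence electrons.
Core electrons are held far more tightly than valence electrons, so Na and Li top the IE_2 order.
Valence configurations: Cl⁺ [Ne]3s²3p⁴, Mg⁺ [Ne]3s¹, P⁺ [Ne]3s²3p².
Tabulated IE_2 (kJ/mol): Cl 2298, Li 7298, Na 4562, Mg 1451, P 1907.
Putting it together, IE_2: Mg < P < Cl < Na < Li.

Li > Na > Cl > P > Mg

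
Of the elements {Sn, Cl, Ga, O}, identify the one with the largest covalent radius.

O is in period 2, group 16; Cl is in period 3, group 17; Ga is in period 4, group 13; Sn is in period 5, group 14.
Atomic radius shrinks across a period as nuclear charge pulls the same shell inward, and grows down a group as new shells are added.
Here both period and group differ, so the two effects have to be weighed against each other.
Cl > O: the two effects oppose for this pair; the down-group effect wins (99 vs 63 pm).
Ga > Cl: relative to Cl, both the across-period and down-group shifts push Ga's atomic radius up.
Sn > Ga: the two effects oppose for this pair; the down-group effect wins (140 vs 124 pm).
Tabulated atomic radius (pm): O 63, Cl 99, Ga 124, Sn 140.
The largest covalent radius among these belongs to Sn.

Sn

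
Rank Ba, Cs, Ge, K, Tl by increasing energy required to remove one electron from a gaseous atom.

Cs < K < Ba < Tl < Ge

Across a period the outer electron is held more tightly (higher IE₁); down a group it sits in a higher shell, more shielded, and comes off more easily.
Neither a single period nor a single group — weigh both effects.
K > Cs: they share group 1; the group trend gives K the larger value.
Ba > K: the two effects oppose for this pair; the across-period effect wins (503 vs 419 kJ/mol).
Tl > Ba: Tl lies to the right of Ba in period 6, so the across-period effect alone puts Tl higher.
Ge > Tl: relative to Tl, both the across-period and down-group shifts push Ge's first ionization energy up.
For reference (kJ/mol): K 419, Ge 762, Cs 376, Ba 503, Tl 589.
So from lowest to highest: Cs < K < Ba < Tl < Ge.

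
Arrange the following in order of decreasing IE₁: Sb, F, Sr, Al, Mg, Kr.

F > Kr > Sb > Mg > Al > Sr

F is in period 2, group 17; Mg is in period 3, group 2; Al is in period 3, group 13; Kr is in period 4, group 18; Sr is in period 5, group 2; Sb is in period 5, group 15.
Across a period the outer electron is held more tightly (higher IE₁); down a group it sits in a higher shell, more shielded, and comes off more easily.
These span different periods and groups, so the two trends combine.
Al > Sr: both effects reinforce here, so Al is clearly the higher of the two.
Mg > Al: this pair runs against the simple trend — see the exception note.
Sb > Mg: the two effects oppose for this pair; the across-period effect wins (831 vs 738 kJ/mol).
Kr > Sb: relative to Sb, both the across-period and down-group shifts push Kr's first ionization energy up.
F > Kr: period and group pull opposite ways; the down-group shift dominates (1681 vs 1351 kJ/mol).
Note the exception: Mg has a higher first ionization energy than Al, contrary to the simple trend — Al's single 3p electron is easier to remove than one from Mg's filled 3s².
Tabulated first ionization energy (kJ/mol): F 1681, Mg 738, Al 578, Kr 1351, Sr 550, Sb 831.
So from highest to lowest: F > Kr > Sb > Mg > Al > Sr.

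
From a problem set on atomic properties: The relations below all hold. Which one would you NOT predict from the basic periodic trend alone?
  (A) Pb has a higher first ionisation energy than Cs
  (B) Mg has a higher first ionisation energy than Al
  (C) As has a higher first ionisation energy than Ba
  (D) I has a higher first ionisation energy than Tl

The general trend: first ionisation energy increases across a period and decreases down a group.
(A) Pb (period 6, group 14) vs Cs (period 6, group 1): the stated order agrees with the simple trend.
(B) Mg (period 3, group 2) vs Al (period 3, group 13): the stated order contradicts the simple trend.
(C) As (period 4, group 15) vs Ba (period 6, group 2): the stated order agrees with the simple trend.
(D) I (period 5, group 17) vs Tl (period 6, group 13): the stated order agrees with the simple trend.
The exception is (B): Al's single 3p electron is easier to remove than one from Mg's filled 3s².

(B)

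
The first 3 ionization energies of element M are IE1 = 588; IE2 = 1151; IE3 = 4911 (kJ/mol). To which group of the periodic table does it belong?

Group 2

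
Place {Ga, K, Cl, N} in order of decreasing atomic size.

K, Ga, Cl, N

N is in period 2, group 15; Cl is in period 3, group 17; K is in period 4, group 1; Ga is in period 4, group 13.
Moving right in a period, electrons are added to the same shell under a stronger nuclear pull, so atoms get smaller; moving down, a new shell is opened and atoms get larger.
These span different periods and groups, so the two trends combine.
Cl > N: period and group pull opposite ways; the down-group shift dominates (99 vs 71 pm).
Ga > Cl: both effects reinforce here, so Ga is clearly the larger of the two.
K > Ga: K lies to the left of Ga in period 4, so the across-period effect alone puts K larger.
Approximate values (pm): N 71, Cl 99, K 196, Ga 124.
So from largest to smallest: K > Ga > Cl > N.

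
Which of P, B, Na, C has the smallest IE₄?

P

The fourth ionization energy removes an electron from the +3 ion. For each element: P³⁺ still has 2 valence electrons; B³⁺ is the bare [He] core; Na³⁺ is already 2 electrons into the core; C³⁺ still has 1 valence electron.
Core electrons are held far more tightly than valence electrons, so Na and B top the IE_4 order.
Valence configurations: P³⁺ [Ne]3s², C³⁺ [He]2s¹.
The numbers (kJ/mol): P 4964, B 25026, Na 9543, C 6223.
Overall IE_4 order: P < C < Na < B.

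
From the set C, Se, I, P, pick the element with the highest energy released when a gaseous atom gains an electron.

C is in period 2, group 14; P is in period 3, group 15; Se is in period 4, group 16; I is in period 5, group 17.
Electron affinity generally becomes more exothermic across a period toward the halogens and less exothermic down a group.
These sit on a diagonal, where the across-period and down-group effects partly cancel.
C > P: period and group pull opposite ways; the down-group shift dominates (122 vs 72 kJ/mol).
Se > C: period and group pull opposite ways; the across-period shift dominates (195 vs 122 kJ/mol).
I > Se: the two effects oppose for this pair; the across-period effect wins (295 vs 195 kJ/mol).
Tabulated electron affinity (kJ/mol): C 122, P 72, Se 195, I 295.
The highest energy released when a gaseous atom gains an electron among these belongs to I.

I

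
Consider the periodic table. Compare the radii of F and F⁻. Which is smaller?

F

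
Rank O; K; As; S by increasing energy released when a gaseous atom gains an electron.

K < As < O < S

O is in period 2, group 16; S is in period 3, group 16; K is in period 4, group 1; As is in period 4, group 15.
Atoms with high Z_eff and room in the valence shell (especially the halogens) have the most exothermic electron affinities.
Here both period and group differ, so the two effects have to be weighed against each other.
As > K: As lies to the right of K in period 4, so the across-period effect alone puts As higher.
O > As: relative to As, both the across-period and down-group shifts push O's electron affinity up.
S > O: this pair runs against the simple trend — see the exception note.
Note the exception: S has a higher electron affinity than O, contrary to the simple trend — the compact 2p subshell of O repels the added electron more than S's larger 3p does.
Tabulated electron affinity (kJ/mol): O 141, S 200, K 48, As 78.
So from lowest to highest: K < As < O < S.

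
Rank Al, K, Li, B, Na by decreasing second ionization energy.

Li > Na > K > B > Al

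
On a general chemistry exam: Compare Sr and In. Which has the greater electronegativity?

In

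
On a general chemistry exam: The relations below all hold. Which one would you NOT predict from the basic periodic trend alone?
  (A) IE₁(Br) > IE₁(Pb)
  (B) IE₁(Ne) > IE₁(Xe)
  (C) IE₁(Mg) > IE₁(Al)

(C)

The general trend: first ionisation energy increases across a period and decreases down a group.
(A) Br (period 4, group 17) vs Pb (period 6, group 14): the stated order agrees with the simple trend.
(B) Ne (period 2, group 18) vs Xe (period 5, group 18): the stated order agrees with the simple trend.
(C) Mg (period 3, group 2) vs Al (period 3, group 13): the stated order contradicts the simple trend.
The exception is (C): Al's single 3p electron is easier to remove than one from Mg's filled 3s².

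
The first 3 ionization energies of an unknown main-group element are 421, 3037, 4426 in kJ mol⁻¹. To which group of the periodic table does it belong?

Look for the largest jump between consecutive ionization energies: IE2/IE1 ≈ 7.2, far larger than any earlier ratio.
That jump marks the point where a core electron is being removed. So the atom has 1 valence electron.
A main-group element with 1 valence electron is in group 1.

Group 1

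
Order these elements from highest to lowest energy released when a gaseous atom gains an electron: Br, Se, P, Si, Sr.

Br, Se, Si, P, Sr

Si is in period 3, group 14; P is in period 3, group 15; Se is in period 4, group 16; Br is in period 4, group 17; Sr is in period 5, group 2.
EA tends to increase across a period and decrease down a group, though the pattern is less regular than for IE or radius.
These span different periods and groups, so the two trends combine.
P > Sr: both effects reinforce here, so P is clearly the higher of the two.
Si > P: this pair runs against the simple trend — see the exception note.
Se > Si: period and group pull opposite ways; the across-period shift dominates (195 vs 134 kJ/mol).
Br > Se: both are in period 4; the period trend gives Br the larger value.
Note the exception: Si has a higher electron affinity than P, contrary to the simple trend — adding an electron to P's half-filled 3p³ is unfavourable, so Si (3p²) has the more exothermic EA.
Approximate values (kJ/mol): Si 134, P 72, Se 195, Br 325, Sr 5.
So from highest to lowest: Br > Se > Si > P > Sr.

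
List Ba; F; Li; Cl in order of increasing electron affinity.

Li is in period 2, group 1; F is in period 2, group 17; Cl is in period 3, group 17; Ba is in period 6, group 2.
Atoms with high Z_eff and room in the valence shell (especially the halogens) have the most exothermic electron affinities.
These span different periods and groups, so the two trends combine.
Li > Ba: the two effects oppose for this pair; the down-group effect wins (60 vs 14 kJ/mol).
F > Li: both are in period 2; the period trend gives F the larger value.
Cl > F: this pair runs against the simple trend — see the exception note.
Note the exception: Cl has a higher electron affinity than F, contrary to the simple trend — F's small 2p subshell makes the incoming electron feel strong e⁻–e⁻ repulsion, so Cl actually releases more energy on gaining an electron.
Approximate values (kJ/mol): Li 60, F 328, Cl 349, Ba 14.
So from lowest to highest: Ba < Li < F < Cl.

Ba, Li, F, Cl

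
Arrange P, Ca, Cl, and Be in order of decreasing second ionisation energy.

Cl > P > Be > Ca

The second ionization energy removes an electron from the +1 ion. For each element: P⁺ still has 4 valence electrons; Ca⁺ still has 1 valence electron; Cl⁺ still has 6 valence electrons; Be⁺ still has 1 valence electron.
All are still removing valence electrons, so compare the +1 ions as you would atoms: IE_2 generally rises across a period (higher Z_eff) and falls down a group (larger shell), subject to the usual subshell exceptions.
Valence configurations: P⁺ [Ne]3s²3p², Ca⁺ [Ar]4s¹, Cl⁺ [Ne]3s²3p⁴, Be⁺ [He]2s¹.
The numbers (kJ/mol): P 1907, Ca 1145, Cl 2298, Be 1757.
Overall IE_2 order: Ca < Be < P < Cl.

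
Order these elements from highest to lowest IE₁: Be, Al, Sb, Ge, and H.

H, Be, Sb, Ge, Al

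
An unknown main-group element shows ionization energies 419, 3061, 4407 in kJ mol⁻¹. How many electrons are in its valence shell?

1

Look for the largest jump between consecutive ionization energies: IE2/IE1 ≈ 7.3, far larger than any earlier ratio.
That jump marks the point where a core electron is being removed. So the atom has 1 valence electron.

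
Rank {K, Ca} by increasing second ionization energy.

Consider each +1 ion: K⁺ is the bare [Ar] core; Ca⁺ still has 1 valence electron.
Core electrons are held far more tightly than valence electrons, so K tops the IE_2 order.
The numbers (kJ/mol): K 3052, Ca 1145.
Overall IE_2 order: Ca < K.

Ca < K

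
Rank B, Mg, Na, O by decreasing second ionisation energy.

Na > O > B > Mg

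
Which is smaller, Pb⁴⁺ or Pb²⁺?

Pb⁴⁺

Both ions have Z = 82 protons, but Pb⁴⁺ has lost more electrons, so its remaining electrons feel a larger effective nuclear charge per electron and are pulled in more tightly.
Higher positive charge → smaller ion, so Pb²⁺ > Pb⁴⁺.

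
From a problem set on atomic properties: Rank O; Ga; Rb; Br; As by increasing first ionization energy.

Rb < Ga < As < Br < O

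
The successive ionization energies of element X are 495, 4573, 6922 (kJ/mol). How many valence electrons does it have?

Look for the largest jump between consecutive ionization energies: IE2/IE1 ≈ 9.2, far larger than any earlier ratio.
That jump marks the point where a core electron is being removed. So the atom has 1 valence electron.

1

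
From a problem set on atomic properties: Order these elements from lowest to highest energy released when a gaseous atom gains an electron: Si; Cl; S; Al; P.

Al < P < Si < S < Cl

Adding an electron releases more energy for atoms nearer the top right (short of the noble gases).
All lie in period 3; the across-period trend (electron affinity increases left to right) applies, with the exception below.
Note the exception: Si has a higher electron affinity than P, contrary to the simple trend — adding an electron to P's half-filled 3p³ is unfavourable, so Si (3p²) has the more exothermic EA.
Approximate values (kJ/mol): Al 42, Si 134, P 72, S 200, Cl 349.
So from lowest to highest: Al < P < Si < S < Cl.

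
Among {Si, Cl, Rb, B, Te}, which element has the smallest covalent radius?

B

B is in period 2, group 13; Si is in period 3, group 14; Cl is in period 3, group 17; Rb is in period 5, group 1; Te is in period 5, group 16.
Moving right in a period, electrons are added to the same shell under a stronger nuclear pull, so atoms get smaller; moving down, a new shell is opened and atoms get larger.
These span different periods and groups, so the two trends combine.
Cl > B: period and group pull opposite ways; the down-group shift dominates (99 vs 85 pm).
Si > Cl: Si lies to the left of Cl in period 3, so the across-period effect alone puts Si larger.
Te > Si: the two effects oppose for this pair; the down-group effect wins (136 vs 116 pm).
Rb > Te: both are in period 5; the period trend gives Rb the larger value.
For reference (pm): B 85, Si 116, Cl 99, Rb 210, Te 136.
The smallest covalent radius among these belongs to B.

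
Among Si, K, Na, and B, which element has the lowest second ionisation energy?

After 1 electron has been removed, what remains? Si⁺ still has 3 valence electrons; K⁺ is the bare [Ar] core; Na⁺ is the bare [Ne] core; B⁺ still has 2 valence electrons.
Core electrons are held far more tightly than valence electrons, so K and Na top the IE_2 order.
Valence configurations: Si⁺ [Ne]3s²3p¹, B⁺ [He]2s².
The numbers (kJ/mol): Si 1577, K 3052, Na 4562, B 2427.
So the second ionization energies run Si < B < K < Na.

Si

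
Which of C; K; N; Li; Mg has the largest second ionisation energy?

The second ionization energy removes an electron from the +1 ion. For each element: C⁺ still has 3 valence electrons; K⁺ is the bare [Ar] core; N⁺ still has 4 valence electrons; Li⁺ is the bare [He] core; Mg⁺ still has 1 valence electron.
Core electrons are held far more tightly than valence electrons, so K and Li top the IE_2 order.
Valence configurations: C⁺ [He]2s²2p¹, N⁺ [He]2s²2p², Mg⁺ [Ne]3s¹.
Approximate IE_2 values (kJ/mol): C 2353, K 3052, N 2856, Li 7298, Mg 1451.
Overall IE_2 order: Mg < C < N < K < Li.

Li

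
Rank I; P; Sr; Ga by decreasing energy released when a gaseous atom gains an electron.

I > P > Ga > Sr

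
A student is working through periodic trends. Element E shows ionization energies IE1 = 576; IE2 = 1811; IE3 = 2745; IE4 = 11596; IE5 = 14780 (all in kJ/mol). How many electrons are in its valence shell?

3

Look for the largest jump between consecutive ionization energies: IE4/IE3 ≈ 4.2, far larger than any earlier ratio.
That jump marks the point where a core electron is being removed. So the atom has 3 valence electrons.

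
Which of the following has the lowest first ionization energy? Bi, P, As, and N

Bi

N is in period 2, group 15; P is in period 3, group 15; As is in period 4, group 15; Bi is in period 6, group 15.
Removing the outermost electron gets harder across a period and easier down a group.
All are in group 15, so first ionization energy increases up the group.
The lowest first ionization energy among these belongs to Bi.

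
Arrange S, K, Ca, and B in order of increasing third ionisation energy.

IE_3 is the cost of taking one more electron from the +2 cation: S²⁺ still has 4 valence electrons; K²⁺ is already 1 electron into the core; Ca²⁺ is the bare [Ar] core; B²⁺ still has 1 valence electron.
Pulling an electron out of a noble-gas core costs far more than removing a remaining valence electron, so K and Ca sit at the high end of IE_3.
Valence configurations: S²⁺ [Ne]3s²3p², B²⁺ [He]2s¹.
Approximate IE_3 values (kJ/mol): S 3357, K 4420, Ca 4912, B 3660.
Overall IE_3 order: S < B < K < Ca.

S < B < K < Ca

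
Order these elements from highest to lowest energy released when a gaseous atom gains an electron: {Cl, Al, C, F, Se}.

Cl > F > Se > C > Al

C is in period 2, group 14; F is in period 2, group 17; Al is in period 3, group 13; Cl is in period 3, group 17; Se is in period 4, group 16.
Atoms with high Z_eff and room in the valence shell (especially the halogens) have the most exothermic electron affinities.
Here both period and group differ, so the two effects have to be weighed against each other.
C > Al: relative to Al, both the across-period and down-group shifts push C's electron affinity up.
Se > C: period and group pull opposite ways; the across-period shift dominates (195 vs 122 kJ/mol).
F > Se: relative to Se, both the across-period and down-group shifts push F's electron affinity up.
Cl > F: this pair runs against the simple trend — see the exception note.
Note the exception: Cl has a higher electron affinity than F, contrary to the simple trend — F's small 2p subshell makes the incoming electron feel strong e⁻–e⁻ repulsion, so Cl actually releases more energy on gaining an electron.
For reference (kJ/mol): C 122, F 328, Al 42, Cl 349, Se 195.
So from highest to lowest: Cl > F > Se > C > Al.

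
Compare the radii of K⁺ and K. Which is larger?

Forming K⁺ removes 1 electron from K. Fewer electrons for the same nuclear charge means less shielding and a higher Z_eff on the remaining electrons, and for main-group metals the entire outer shell is lost.
A cation is smaller than its parent atom: K⁺ < K.

K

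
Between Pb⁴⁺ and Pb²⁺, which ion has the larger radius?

Pb²⁺

Both ions have Z = 82 protons, but Pb⁴⁺ has lost more electrons, so its remaining electrons feel a larger effective nuclear charge per electron and are pulled in more tightly.
Higher positive charge → smaller ion, so Pb²⁺ > Pb⁴⁺.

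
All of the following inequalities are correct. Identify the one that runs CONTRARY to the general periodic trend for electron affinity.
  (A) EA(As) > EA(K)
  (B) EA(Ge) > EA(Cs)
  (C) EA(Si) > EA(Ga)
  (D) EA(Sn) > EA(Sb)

The general trend: electron affinity increases across a period and decreases down a group.
(A) As (period 4, group 15) vs K (period 4, group 1): the stated order agrees with the simple trend.
(B) Ge (period 4, group 14) vs Cs (period 6, group 1): the stated order agrees with the simple trend.
(C) Si (period 3, group 14) vs Ga (period 4, group 13): the stated order agrees with the simple trend.
(D) Sn (period 5, group 14) vs Sb (period 5, group 15): the stated order contradicts the simple trend.
The exception is (D): adding an electron to Sb's half-filled 5p³ is unfavourable, so Sn has the more exothermic EA.

(D)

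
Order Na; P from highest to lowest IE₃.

The third ionization energy removes an electron from the +2 ion. For each element: Na²⁺ is already 1 electron into the core; P²⁺ still has 3 valence electrons.
Core electrons are held far more tightly than valence electrons, so Na tops the IE_3 order.
Approximate IE_3 values (kJ/mol): Na 6910, P 2914.
Putting it together, IE_3: P < Na.

Na > P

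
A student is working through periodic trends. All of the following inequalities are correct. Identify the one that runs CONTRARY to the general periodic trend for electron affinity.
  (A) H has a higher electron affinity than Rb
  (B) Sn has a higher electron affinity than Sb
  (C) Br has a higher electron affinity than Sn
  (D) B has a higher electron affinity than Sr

The general trend: electron affinity increases across a period and decreases down a group.
(A) H (period 1, group 1) vs Rb (period 5, group 1): the stated order agrees with the simple trend.
(B) Sn (period 5, group 14) vs Sb (period 5, group 15): the stated order contradicts the simple trend.
(C) Br (period 4, group 17) vs Sn (period 5, group 14): the stated order agrees with the simple trend.
(D) B (period 2, group 13) vs Sr (period 5, group 2): the stated order agrees with the simple trend.
The exception is (B): adding an electron to Sb's half-filled 5p³ is unfavourable, so Sn has the more exothermic EA.

(B)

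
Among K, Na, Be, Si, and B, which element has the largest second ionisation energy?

Na

The second ionization energy removes an electron from the +1 ion. For each element: K⁺ is the bare [Ar] core; Na⁺ is the bare [Ne] core; Be⁺ still has 1 valence electron; Si⁺ still has 3 valence electrons; B⁺ still has 2 valence electrons.
Pulling an electron out of a noble-gas core costs far more than removing a remaining valence electron, so K and Na sit at the high end of IE_2.
Valence configurations: Be⁺ [He]2s¹, Si⁺ [Ne]3s²3p¹, B⁺ [He]2s².
The numbers (kJ/mol): K 3052, Na 4562, Be 1757, Si 1577, B 2427.
Hence IE_2: Si < Be < B < K < Na.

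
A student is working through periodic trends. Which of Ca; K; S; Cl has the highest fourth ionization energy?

Ca

The fourth ionization energy removes an electron from the +3 ion. For each element: Ca³⁺ is already 1 electron into the core; K³⁺ is already 2 electrons into the core; S³⁺ still has 3 valence electrons; Cl³⁺ still has 4 valence electrons.
Core electrons are held far more tightly than valence electrons, so K and Ca top the IE_4 order.
Valence configurations: S³⁺ [Ne]3s²3p¹, Cl³⁺ [Ne]3s²3p².
Tabulated IE_4 (kJ/mol): Ca 6491, K 5877, S 4556, Cl 5159.
So the fourth ionization energies run S < Cl < K < Ca.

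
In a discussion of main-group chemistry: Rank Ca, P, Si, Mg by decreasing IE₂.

The second ionization energy removes an electron from the +1 ion. For each element: Ca⁺ still has 1 valence electron; P⁺ still has 4 valence electrons; Si⁺ still has 3 valence electrons; Mg⁺ still has 1 valence electron.
All are still removing valence electrons, so compare the +1 ions as you would atoms: IE_2 generally rises across a period (higher Z_eff) and falls down a group (larger shell), subject to the usual subshell exceptions.
Valence configurations: Ca⁺ [Ar]4s¹, P⁺ [Ne]3s²3p², Si⁺ [Ne]3s²3p¹, Mg⁺ [Ne]3s¹.
Approximate IE_2 values (kJ/mol): Ca 1145, P 1907, Si 1577, Mg 1451.
Overall IE_2 order: Ca < Mg < Si < P.

P > Si > Mg > Ca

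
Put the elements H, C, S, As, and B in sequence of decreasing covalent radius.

As > S > B > C > H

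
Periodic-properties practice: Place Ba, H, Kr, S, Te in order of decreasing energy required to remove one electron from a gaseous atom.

Kr > H > S > Te > Ba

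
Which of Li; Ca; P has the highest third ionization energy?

Li

The third ionization energy removes an electron from the +2 ion. For each element: Li²⁺ is already 1 electron into the core; Ca²⁺ is the bare [Ar] core; P²⁺ still has 3 valence electrons.
Core electrons are held far more tightly than valence electrons, so Ca and Li top the IE_3 order.
The numbers (kJ/mol): Li 11815, Ca 4912, P 2914.
So the third ionization energies run P < Ca < Li.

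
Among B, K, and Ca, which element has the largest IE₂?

K

Consider each +1 ion: B⁺ still has 2 valence electrons; K⁺ is the bare [Ar] core; Ca⁺ still has 1 valence electron.
Breaking into a closed-shell core is much more expensive than removing a leftover valence electron — K has the largest IE_2 here.
Valence configurations: B⁺ [He]2s², Ca⁺ [Ar]4s¹.
The numbers (kJ/mol): B 2427, K 3052, Ca 1145.
Hence IE_2: Ca < B < K.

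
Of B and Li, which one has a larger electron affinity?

Li is in period 2, group 1; B is in period 2, group 13.
EA tends to increase across a period and decrease down a group, though the pattern is less regular than for IE or radius.
All lie in period 2; the across-period trend (electron affinity increases left to right) applies, with the exception below.
Note the exception: Li has a higher electron affinity than B, contrary to the simple trend — B's ns²np¹ configuration gives only a small electron affinity — the sparsely filled np subshell binds an added electron weakly.
Approximate values (kJ/mol): Li 60, B 27.
So Li has the larger electron affinity (Li > B).

Li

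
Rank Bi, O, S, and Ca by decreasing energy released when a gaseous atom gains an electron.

S > O > Bi > Ca

Adding an electron releases more energy for atoms nearer the top right (short of the noble gases).
Neither a single period nor a single group — weigh both effects.
Bi > Ca: the two effects oppose for this pair; the across-period effect wins (91 vs 2 kJ/mol).
O > Bi: both effects reinforce here, so O is clearly the higher of the two.
S > O: this pair runs against the simple trend — see the exception note.
Note the exception: S has a higher electron affinity than O, contrary to the simple trend — the compact 2p subshell of O repels the added electron more than S's larger 3p does.
Tabulated electron affinity (kJ/mol): O 141, S 200, Ca 2, Bi 91.
So from highest to lowest: S > O > Bi > Ca.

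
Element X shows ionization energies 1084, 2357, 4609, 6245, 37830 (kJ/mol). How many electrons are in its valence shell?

4

Look for the largest jump between consecutive ionization energies: IE5/IE4 ≈ 6.1, far larger than any earlier ratio.
That jump marks the point where a core electron is being removed. So the atom has 4 valence electrons.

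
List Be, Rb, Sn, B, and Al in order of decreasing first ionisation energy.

Be, B, Sn, Al, Rb

Be is in period 2, group 2; B is in period 2, group 13; Al is in period 3, group 13; Rb is in period 5, group 1; Sn is in period 5, group 14.
IE₁ increases left→right with effective nuclear charge and decreases top→bottom as the valence shell moves farther out.
Here both period and group differ, so the two effects have to be weighed against each other.
Al > Rb: both effects reinforce here, so Al is clearly the higher of the two.
Sn > Al: period and group pull opposite ways; the across-period shift dominates (709 vs 578 kJ/mol).
B > Sn: the two effects oppose for this pair; the down-group effect wins (801 vs 709 kJ/mol).
Be > B: this pair runs against the simple trend — see the exception note.
Note the exception: Be has a higher first ionization energy than B, contrary to the simple trend — removing B's lone 2p electron is easier than breaking Be's filled 2s².
Approximate values (kJ/mol): Be 900, B 801, Al 578, Rb 403, Sn 709.
So from highest to lowest: Be > B > Sn > Al > Rb.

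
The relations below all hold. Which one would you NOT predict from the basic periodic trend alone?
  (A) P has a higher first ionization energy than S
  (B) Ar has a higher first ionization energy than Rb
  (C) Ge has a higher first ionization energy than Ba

(A)

The general trend: first ionization energy increases across a period and decreases down a group.
(A) P (period 3, group 15) vs S (period 3, group 16): the stated order contradicts the simple trend.
(B) Ar (period 3, group 18) vs Rb (period 5, group 1): the stated order agrees with the simple trend.
(C) Ge (period 4, group 14) vs Ba (period 6, group 2): the stated order agrees with the simple trend.
The exception is (A): S (3p⁴) ionizes more easily than half-filled P (3p³) because the paired 3p electron in S is pushed out by e⁻–e⁻ repulsion.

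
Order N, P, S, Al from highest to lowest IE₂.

N, S, P, Al

After 1 electron has been removed, what remains? N⁺ still has 4 valence electrons; P⁺ still has 4 valence electrons; S⁺ still has 5 valence electrons; Al⁺ still has 2 valence electrons.
All are still removing valence electrons, so compare the +1 ions as you would atoms: IE_2 generally rises across a period (higher Z_eff) and falls down a group (larger shell), subject to the usual subshell exceptions.
Valence configurations: N⁺ [He]2s²2p², P⁺ [Ne]3s²3p², S⁺ [Ne]3s²3p³, Al⁺ [Ne]3s².
The numbers (kJ/mol): N 2856, P 1907, S 2252, Al 1817.
Overall IE_2 order: Al < P < S < N.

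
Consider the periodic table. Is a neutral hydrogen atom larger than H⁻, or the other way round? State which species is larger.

Forming H⁻ adds 1 electron to H. More electron–electron repulsion in the same shell, with unchanged nuclear charge, lets the cloud expand.
An anion is larger than its parent atom: H⁻ > H.

H⁻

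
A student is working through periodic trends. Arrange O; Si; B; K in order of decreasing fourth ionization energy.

B, O, K, Si

Consider each +3 ion: O³⁺ still has 3 valence electrons; Si³⁺ still has 1 valence electron; B³⁺ is the bare [He] core; K³⁺ is already 2 electrons into the core.
Usually core removal costs more than valence removal, but here the competition is close: a tightly held n=2 valence electron can cost more to remove than an n=3 core electron, so the actual values have to decide it.
Valence configurations: O³⁺ [He]2s²2p¹, Si³⁺ [Ne]3s¹.
The numbers (kJ/mol): O 7469, Si 4356, B 25026, K 5877.
Putting it together, IE_4: Si < K < O < B.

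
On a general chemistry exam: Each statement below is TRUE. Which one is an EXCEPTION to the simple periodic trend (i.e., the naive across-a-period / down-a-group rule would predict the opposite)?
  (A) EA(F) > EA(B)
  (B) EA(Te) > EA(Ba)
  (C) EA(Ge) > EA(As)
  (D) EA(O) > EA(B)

(C)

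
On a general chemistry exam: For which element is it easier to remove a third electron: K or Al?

Al

After 2 electrons have been removed, what remains? K²⁺ is already 1 electron into the core; Al²⁺ still has 1 valence electron.
Breaking into a closed-shell core is much more expensive than removing a leftover valence electron — K has the largest IE_3 here.
Tabulated IE_3 (kJ/mol): K 4420, Al 2745.
Overall IE_3 order: Al < K.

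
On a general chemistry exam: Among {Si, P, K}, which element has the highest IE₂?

K

The second ionization energy removes an electron from the +1 ion. For each element: Si⁺ still has 3 valence electrons; P⁺ still has 4 valence electrons; K⁺ is the bare [Ar] core.
Breaking into a closed-shell core is much more expensive than removing a leftover valence electron — K has the largest IE_2 here.
Valence configurations: Si⁺ [Ne]3s²3p¹, P⁺ [Ne]3s²3p².
Tabulated IE_2 (kJ/mol): Si 1577, P 1907, K 3052.
Overall IE_2 order: Si < P < K.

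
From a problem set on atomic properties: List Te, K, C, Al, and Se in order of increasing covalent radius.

C < Se < Al < Te < K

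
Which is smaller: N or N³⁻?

N

Forming N³⁻ adds 3 electrons to N. More electron–electron repulsion in the same shell, with unchanged nuclear charge, lets the cloud expand.
An anion is larger than its parent atom: N³⁻ > N.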